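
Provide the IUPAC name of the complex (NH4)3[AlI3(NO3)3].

The 3 ammonium counter-ions carry a total charge of +3, so each complex ion is 3−.
Ligand charges: 3×iodo (-1 each), 3×nitrato (-1 each); total -6. So Al + (-6) = 3−, giving Al = +3.
The complex ion is anionic, so aluminium takes the -ate form aluminate(III).

ammonium triiodotrinitratoaluminate(III)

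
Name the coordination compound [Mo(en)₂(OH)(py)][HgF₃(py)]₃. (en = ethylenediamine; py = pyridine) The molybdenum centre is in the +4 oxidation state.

Both ions are complex: the cation is named first with the plain metal name, the anion second with the -ate form; each ion's ligands are alphabetised independently.
Mo is given as +4; the cation's ligand charges sum to -1, so the complex cation is 3+.
With 3 anions per cation, each anion must be 3/3 = 1−.
Anion: ligand charges sum to -3; for the ion to be 1−, Hg = +2.

bis(ethylenediamine)hydroxo(pyridine)molybdenum(IV) trifluoro(pyridine)mercurate(II)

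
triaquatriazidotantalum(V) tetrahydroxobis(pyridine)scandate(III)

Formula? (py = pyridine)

[Ta(H2O)3(N3)3][Sc(OH)4(py)2]2

Cation [Ta…]: ligand charges -3, Ta(V) ⇒ ion charge 2+.
Anion [Sc…]: ligand charges -4, Sc(III) ⇒ ion charge 1−.
One 2+ cation requires 2 of the 1− anion.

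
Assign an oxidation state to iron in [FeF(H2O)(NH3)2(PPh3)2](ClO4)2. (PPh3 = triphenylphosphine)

2 perchlorate outside the brackets (-1 each) → the complex ion is 2+.
Ligand charges: 2×PPh3 neutral; 1×H2O neutral; 1×F = -1; 2×NH3 neutral; sum -1.
Fe + (-1) = 2+ ⇒ Fe is +3.

+3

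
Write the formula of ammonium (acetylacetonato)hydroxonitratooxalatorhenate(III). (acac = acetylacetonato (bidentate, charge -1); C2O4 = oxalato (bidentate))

(NH4)2[Re(acac)(C2O4)(NO3)(OH)]

Ligands: 1 acetylacetonato (acac, -1), 1 nitrato (NO3, -1), 1 hydroxo (OH, -1), 1 oxalato (C2O4, -2). Ligand charge sum = -5.
With Re in oxidation state +3, the complex ion is [Re...]^2−.
Charge balance with ammonium (+1) requires 1 complex ion per 2 ammonium.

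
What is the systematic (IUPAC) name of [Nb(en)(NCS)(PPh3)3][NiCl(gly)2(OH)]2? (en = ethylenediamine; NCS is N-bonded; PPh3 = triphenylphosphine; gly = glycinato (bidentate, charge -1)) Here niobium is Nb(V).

(ethylenediamine)isothiocyanatotris(triphenylphosphine)niobium(V) chlorobis(glycinato)hydroxonickelate(II)

Both ions are complex: the cation is named first with the plain metal name, the anion second with the -ate form; each ion's ligands are alphabetised independently.
Nb is given as +5; the cation's ligand charges sum to -1, so the complex cation is 4+.
With 2 anions per cation, each anion must be 4/2 = 2−.
Anion: ligand charges sum to -4; for the ion to be 2−, Ni = +2.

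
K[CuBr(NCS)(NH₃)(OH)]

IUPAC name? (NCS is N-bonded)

The 1 potassium counter-ion carries a total charge of +1, so each complex ion is 1−.
Ligand charges: 1×hydroxo (-1 each), 1×isothiocyanato (-1 each), 1×bromo (-1 each), 1×ammine (neutral); total -3. So Cu + (-3) = 1−, giving Cu = +2.
Ligands are named alphabetically: ammine before bromo before hydroxo before isothiocyanato.
The complex ion is anionic, so copper takes the -ate form cuprate(II).

potassium amminebromohydroxoisothiocyanatocuprate(II)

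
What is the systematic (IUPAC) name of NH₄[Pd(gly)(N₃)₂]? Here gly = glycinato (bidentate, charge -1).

The 1 ammonium counter-ion carries a total charge of +1, so each complex ion is 1−.
Ligand charges: 2×azido (-1 each), 1×glycinato (-1 each); total -3. So Pd + (-3) = 1−, giving Pd = +2.
Ligands are named alphabetically: azido before glycinato.
The complex ion is anionic, so palladium takes the -ate form palladate(II).

ammonium diazido(glycinato)palladate(II)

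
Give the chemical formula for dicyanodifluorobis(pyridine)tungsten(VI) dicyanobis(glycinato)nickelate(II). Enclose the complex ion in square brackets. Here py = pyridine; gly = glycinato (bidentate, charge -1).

[W(CN)2F2(py)2][Ni(CN)2(gly)2]

Cation [W…]: ligand charges -4, W(VI) ⇒ ion charge 2+.
Anion [Ni…]: ligand charges -4, Ni(II) ⇒ ion charge 2−.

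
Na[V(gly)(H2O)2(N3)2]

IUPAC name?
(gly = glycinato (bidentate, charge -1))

The 1 sodium counter-ion carries a total charge of +1, so each complex ion is 1−.
Ligand charges: 1×glycinato (-1 each), 2×aqua (neutral), 2×azido (-1 each); total -3. So V + (-3) = 1−, giving V = +2.
Ligands are named alphabetically: aqua before azido before glycinato.
The complex ion is anionic, so vanadium takes the -ate form vanadate(II).

sodium diaquadiazido(glycinato)vanadate(II)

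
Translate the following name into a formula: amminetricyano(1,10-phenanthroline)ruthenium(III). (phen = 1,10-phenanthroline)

Ligands: 1 1,10-phenanthroline (phen, neutral), 3 cyano (CN, -1), 1 ammine (NH3, neutral). Ligand charge sum = -3.
With Ru in oxidation state +3, the complex ion is [Ru...].

[Ru(CN)3(NH3)(phen)]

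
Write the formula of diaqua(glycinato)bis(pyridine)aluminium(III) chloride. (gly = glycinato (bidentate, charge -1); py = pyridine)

[Al(gly)(H2O)2(py)2]Cl2

Ligands: 2 aqua (H2O, neutral), 1 glycinato (gly, -1), 2 pyridine (py, neutral). Ligand charge sum = -1.
With Al in oxidation state +3, the complex ion is [Al...]^2+.
Charge balance with chloride (-1) requires 1 complex ion per 2 chloride.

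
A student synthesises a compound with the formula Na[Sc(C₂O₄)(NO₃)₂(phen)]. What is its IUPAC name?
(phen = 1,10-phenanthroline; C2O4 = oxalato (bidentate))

The 1 sodium counter-ion carries a total charge of +1, so each complex ion is 1−.
Ligand charges: 1×1,10-phenanthroline (neutral), 1×oxalato (-2 each), 2×nitrato (-1 each); total -4. So Sc + (-4) = 1−, giving Sc = +3.
The complex ion is anionic, so scandium takes the -ate form scandate(III).

sodium dinitratooxalato(1,10-phenanthroline)scandate(III)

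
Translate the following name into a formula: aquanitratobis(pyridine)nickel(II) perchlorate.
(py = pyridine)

Ligands: 1 aqua (H2O, neutral), 2 pyridine (py, neutral), 1 nitrato (NO3, -1). Ligand charge sum = -1.
With Ni in oxidation state +2, the complex ion is [Ni...]^1+.
Charge balance with perchlorate (-1) requires 1 complex ion per 1 perchlorate.

[Ni(H2O)(NO3)(py)2]ClO4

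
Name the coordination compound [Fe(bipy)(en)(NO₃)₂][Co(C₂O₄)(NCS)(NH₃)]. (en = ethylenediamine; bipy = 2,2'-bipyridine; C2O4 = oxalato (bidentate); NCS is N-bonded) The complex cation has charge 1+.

(2,2'-bipyridine)(ethylenediamine)dinitratoiron(III) ammineisothiocyanatooxalatocobaltate(II)

Both ions are complex: the cation is named first with the plain metal name, the anion second with the -ate form; each ion's ligands are alphabetised independently.
The complex cation is given as 1+; its ligand charges sum to -2, so Fe = +3.
A 1:1 salt means the anion carries the equal and opposite charge, 1−.
Anion: ligand charges sum to -3; for the ion to be 1−, Co = +2.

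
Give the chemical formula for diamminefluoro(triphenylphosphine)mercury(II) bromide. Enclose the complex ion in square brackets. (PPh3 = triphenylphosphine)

Ligands: 2 ammine (NH3, neutral), 1 triphenylphosphine (PPh3, neutral), 1 fluoro (F, -1). Ligand charge sum = -1.
Charge balance with bromide (-1) requires 1 complex ion per 1 bromide.

[HgF(NH3)2(PPh3)]Br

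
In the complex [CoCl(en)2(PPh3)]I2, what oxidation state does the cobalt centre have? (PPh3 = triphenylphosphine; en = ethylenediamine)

2 iodide outside the brackets (-1 each) → the complex ion is 2+.
Ligand charges: 1×Cl = -1; 1×PPh3 neutral; 2×en neutral; sum -1.
Co + (-1) = 2+ ⇒ Co is +3.

+3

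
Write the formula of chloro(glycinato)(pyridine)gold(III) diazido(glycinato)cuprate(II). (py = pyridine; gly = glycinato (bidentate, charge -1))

[AuCl(gly)(py)][Cu(gly)(N3)2]

Cation [Au…]: ligand charges -2, Au(III) ⇒ ion charge 1+.
Anion [Cu…]: ligand charges -3, Cu(II) ⇒ ion charge 1−.
One 1+ cation balances one 1− anion.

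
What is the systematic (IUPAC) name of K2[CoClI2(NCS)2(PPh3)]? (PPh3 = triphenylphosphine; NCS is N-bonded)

The 2 potassium counter-ions carry a total charge of +2, so each complex ion is 2−.
Ligand charges: 1×chloro (-1 each), 1×triphenylphosphine (neutral), 2×iodo (-1 each), 2×isothiocyanato (-1 each); total -5. So Co + (-5) = 2−, giving Co = +3.
The complex ion is anionic, so cobalt takes the -ate form cobaltate(III).

potassium chlorodiiododiisothiocyanato(triphenylphosphine)cobaltate(III)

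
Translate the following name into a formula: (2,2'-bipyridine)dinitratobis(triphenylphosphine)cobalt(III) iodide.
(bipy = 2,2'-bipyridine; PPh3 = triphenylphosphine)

Ligands: 2 nitrato (NO3, -1), 1 2,2'-bipyridine (bipy, neutral), 2 triphenylphosphine (PPh3, neutral). Ligand charge sum = -2.
Charge balance with iodide (-1) requires 1 complex ion per 1 iodide.

[Co(bipy)(NO3)2(PPh3)2]I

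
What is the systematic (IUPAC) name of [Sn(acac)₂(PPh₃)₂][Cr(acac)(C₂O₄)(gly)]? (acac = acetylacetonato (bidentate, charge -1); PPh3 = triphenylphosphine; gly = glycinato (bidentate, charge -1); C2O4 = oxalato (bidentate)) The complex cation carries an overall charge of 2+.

bis(acetylacetonato)bis(triphenylphosphine)tin(IV) (acetylacetonato)(glycinato)oxalatochromate(II)

The complex cation is given as 2+; its ligand charges sum to -2, so Sn = +4.
A 1:1 salt means the anion carries the equal and opposite charge, 2−.
Anion: ligand charges sum to -4; for the ion to be 2−, Cr = +2.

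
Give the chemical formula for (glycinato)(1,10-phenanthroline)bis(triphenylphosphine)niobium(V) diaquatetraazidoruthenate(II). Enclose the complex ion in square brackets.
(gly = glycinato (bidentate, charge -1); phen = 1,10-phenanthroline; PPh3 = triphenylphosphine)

Cation [Nb…]: ligand charges -1, Nb(V) ⇒ ion charge 4+.
Anion [Ru…]: ligand charges -4, Ru(II) ⇒ ion charge 2−.

[Nb(gly)(phen)(PPh3)2][Ru(H2O)2(N3)4]2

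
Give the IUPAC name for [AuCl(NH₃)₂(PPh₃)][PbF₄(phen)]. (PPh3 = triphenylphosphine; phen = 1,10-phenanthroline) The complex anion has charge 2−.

Both ions are complex: the cation is named first with the plain metal name, the anion second with the -ate form; each ion's ligands are alphabetised independently.
The complex anion is given as 2−; its ligand charges sum to -4, so Pb = +2.
A 1:1 salt means the cation carries the equal and opposite charge, 2+.
Cation: ligand charges sum to -1; for the ion to be 2+, Au = +3.

diamminechloro(triphenylphosphine)gold(III) tetrafluoro(1,10-phenanthroline)plumbate(II)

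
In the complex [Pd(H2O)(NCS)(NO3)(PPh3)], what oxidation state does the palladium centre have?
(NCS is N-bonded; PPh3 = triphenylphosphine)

+2

No counter-ion: the bracketed complex is neutral.
Ligand charges: 1×NCS = -1; 1×H2O neutral; 1×NO3 = -1; 1×PPh3 neutral; sum -2.
Pd + (-2) = 0 ⇒ Pd is +2.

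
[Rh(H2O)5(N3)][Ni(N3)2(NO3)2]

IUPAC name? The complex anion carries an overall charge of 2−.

The complex anion is given as 2−; its ligand charges sum to -4, so Ni = +2.
A 1:1 salt means the cation carries the equal and opposite charge, 2+.
Cation: ligand charges sum to -1; for the ion to be 2+, Rh = +3.

pentaaquaazidorhodium(III) diazidodinitratonickelate(II)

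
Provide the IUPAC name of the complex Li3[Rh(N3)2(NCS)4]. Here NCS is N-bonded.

The 3 lithium counter-ions carry a total charge of +3, so each complex ion is 3−.
Ligand charges: 4×isothiocyanato (-1 each), 2×azido (-1 each); total -6. So Rh + (-6) = 3−, giving Rh = +3.
Ligands are named alphabetically: azido before isothiocyanato.
The complex ion is anionic, so rhodium takes the -ate form rhodate(III).

lithium diazidotetraisothiocyanatorhodate(III)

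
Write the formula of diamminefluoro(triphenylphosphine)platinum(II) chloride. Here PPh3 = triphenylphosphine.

Ligands: 2 ammine (NH3, neutral), 1 triphenylphosphine (PPh3, neutral), 1 fluoro (F, -1). Ligand charge sum = -1.
With Pt in oxidation state +2, the complex ion is [Pt...]^1+.
Charge balance with chloride (-1) requires 1 complex ion per 1 chloride.

[PtF(NH3)2(PPh3)]Cl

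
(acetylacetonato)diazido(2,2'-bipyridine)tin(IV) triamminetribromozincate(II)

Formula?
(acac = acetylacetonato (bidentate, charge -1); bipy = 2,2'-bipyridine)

Cation [Sn…]: ligand charges -3, Sn(IV) ⇒ ion charge 1+.
Anion [Zn…]: ligand charges -3, Zn(II) ⇒ ion charge 1−.

[Sn(acac)(bipy)(N3)2][ZnBr3(NH3)3]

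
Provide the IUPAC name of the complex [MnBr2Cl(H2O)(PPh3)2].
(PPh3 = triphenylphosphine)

aquadibromochlorobis(triphenylphosphine)manganese(III)

There is no counter-ion, so the complex is neutral overall.
Ligand charges: 1×aqua (neutral), 2×bromo (-1 each), 1×chloro (-1 each), 2×triphenylphosphine (neutral); total -3. So Mn + (-3) = 0, giving Mn = +3.
Ligands are named alphabetically: aqua before bromo before chloro before triphenylphosphine.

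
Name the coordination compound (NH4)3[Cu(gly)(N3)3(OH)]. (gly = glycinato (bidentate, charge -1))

The 3 ammonium counter-ions carry a total charge of +3, so each complex ion is 3−.
Ligand charges: 3×azido (-1 each), 1×hydroxo (-1 each), 1×glycinato (-1 each); total -5. So Cu + (-5) = 3−, giving Cu = +2.
The complex ion is anionic, so copper takes the -ate form cuprate(II).

ammonium triazido(glycinato)hydroxocuprate(II)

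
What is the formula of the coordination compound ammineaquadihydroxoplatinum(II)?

Ligands: 2 hydroxo (OH, -1), 1 aqua (H2O, neutral), 1 ammine (NH3, neutral). Ligand charge sum = -2.
With Pt in oxidation state +2, the complex ion is [Pt...].

[Pt(H2O)(NH3)(OH)2]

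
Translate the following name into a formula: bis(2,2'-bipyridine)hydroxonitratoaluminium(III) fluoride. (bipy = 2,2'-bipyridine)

[Al(bipy)2(NO3)(OH)]F

Ligands: 1 nitrato (NO3, -1), 2 2,2'-bipyridine (bipy, neutral), 1 hydroxo (OH, -1). Ligand charge sum = -2.
With Al in oxidation state +3, the complex ion is [Al...]^1+.
Charge balance with fluoride (-1) requires 1 complex ion per 1 fluoride.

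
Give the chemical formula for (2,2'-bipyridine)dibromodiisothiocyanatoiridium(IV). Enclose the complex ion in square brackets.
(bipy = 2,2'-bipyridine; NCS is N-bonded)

[Ir(bipy)Br2(NCS)2]

Ligands: 2 bromo (Br, -1), 1 2,2'-bipyridine (bipy, neutral), 2 isothiocyanato (NCS, -1). Ligand charge sum = -4.
With Ir in oxidation state +4, the complex ion is [Ir...].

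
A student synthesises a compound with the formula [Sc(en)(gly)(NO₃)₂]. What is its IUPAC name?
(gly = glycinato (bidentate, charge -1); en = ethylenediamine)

There is no counter-ion, so the complex is neutral overall.
Ligand charges: 2×nitrato (-1 each), 1×glycinato (-1 each), 1×ethylenediamine (neutral); total -3. So Sc + (-3) = 0, giving Sc = +3.
Ligands are named alphabetically: ethylenediamine before glycinato before nitrato.

(ethylenediamine)(glycinato)dinitratoscandium(III)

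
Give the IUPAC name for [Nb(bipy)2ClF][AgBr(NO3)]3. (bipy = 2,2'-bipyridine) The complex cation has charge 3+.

bis(2,2'-bipyridine)chlorofluoroniobium(V) bromonitratoargentate(I)

Both ions are complex: the cation is named first with the plain metal name, the anion second with the -ate form; each ion's ligands are alphabetised independently.
The complex cation is given as 3+; its ligand charges sum to -2, so Nb = +5.
With 3 anions per cation, each anion must be 3/3 = 1−.
Anion: ligand charges sum to -2; for the ion to be 1−, Ag = +1.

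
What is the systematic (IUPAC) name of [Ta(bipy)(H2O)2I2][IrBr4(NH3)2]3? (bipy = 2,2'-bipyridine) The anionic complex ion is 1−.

Both ions are complex: the cation is named first with the plain metal name, the anion second with the -ate form; each ion's ligands are alphabetised independently.
The complex anion is given as 1−; its ligand charges sum to -4, so Ir = +3.
With 3 anions per cation, the cation must be 3×1 = 3+.
Cation: ligand charges sum to -2; for the ion to be 3+, Ta = +5.

diaqua(2,2'-bipyridine)diiodotantalum(V) diamminetetrabromoiridate(III)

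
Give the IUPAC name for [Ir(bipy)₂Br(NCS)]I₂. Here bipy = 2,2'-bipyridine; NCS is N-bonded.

bis(2,2'-bipyridine)bromoisothiocyanatoiridium(IV) iodide

The 2 iodide counter-ions carry a total charge of -2, so each complex ion is 2+.
Ligand charges: 2×2,2'-bipyridine (neutral), 1×isothiocyanato (-1 each), 1×bromo (-1 each); total -2. So Ir + (-2) = 2+, giving Ir = +4.
Ligands are named alphabetically: bipyridine before bromo before isothiocyanato.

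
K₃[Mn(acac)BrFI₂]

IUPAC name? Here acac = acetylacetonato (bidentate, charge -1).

potassium (acetylacetonato)bromofluorodiiodomanganate(II)

The 3 potassium counter-ions carry a total charge of +3, so each complex ion is 3−.
Ligand charges: 1×acetylacetonato (-1 each), 2×iodo (-1 each), 1×bromo (-1 each), 1×fluoro (-1 each); total -5. So Mn + (-5) = 3−, giving Mn = +2.
Ligands are named alphabetically: acetylacetonato before bromo before fluoro before iodo.
The complex ion is anionic, so manganese takes the -ate form manganate(II).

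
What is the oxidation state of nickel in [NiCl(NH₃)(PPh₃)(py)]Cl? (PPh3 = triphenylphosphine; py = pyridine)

1 chloride outside the brackets (-1 each) → the complex ion is 1+.
Ligand charges: 1×PPh3 neutral; 1×NH3 neutral; 1×Cl = -1; 1×py neutral; sum -1.
Ni + (-1) = 1+ ⇒ Ni is +2.

+2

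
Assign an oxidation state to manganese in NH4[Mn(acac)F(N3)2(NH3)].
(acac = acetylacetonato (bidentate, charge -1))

1 ammonium outside the brackets (+1 each) → the complex ion is 1−.
Ligand charges: 2×N3 = -2; 1×acac = -1; 1×NH3 neutral; 1×F = -1; sum -4.
Mn + (-4) = 1− ⇒ Mn is +3.

+3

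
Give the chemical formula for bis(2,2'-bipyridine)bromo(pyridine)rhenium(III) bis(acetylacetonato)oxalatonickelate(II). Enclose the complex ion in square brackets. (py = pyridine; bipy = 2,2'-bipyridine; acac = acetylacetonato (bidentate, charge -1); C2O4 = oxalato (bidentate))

[Re(bipy)2Br(py)][Ni(acac)2(C2O4)]

Cation [Re…]: ligand charges -1, Re(III) ⇒ ion charge 2+.
Anion [Ni…]: ligand charges -4, Ni(II) ⇒ ion charge 2−.
One 2+ cation balances one 2− anion.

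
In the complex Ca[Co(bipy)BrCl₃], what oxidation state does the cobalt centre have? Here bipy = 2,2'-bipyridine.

+2

1 calcium outside the brackets (+2 each) → the complex ion is 2−.
Ligand charges: 3×Cl = -3; 1×Br = -1; 1×bipy neutral; sum -4.
Co + (-4) = 2− ⇒ Co is +2.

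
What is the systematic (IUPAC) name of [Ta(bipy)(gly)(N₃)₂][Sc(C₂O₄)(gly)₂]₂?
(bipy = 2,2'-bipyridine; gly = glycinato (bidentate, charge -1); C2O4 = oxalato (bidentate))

Both ions are complex: the cation is named first with the plain metal name, the anion second with the -ate form; each ion's ligands are alphabetised independently.
Scandium is always +3 in its complexes; the anion's ligand charges sum to -4, so the complex anion is 1−.
With 2 anions per cation, the cation must be 2×1 = 2+.
Cation: ligand charges sum to -3; for the ion to be 2+, Ta = +5.

diazido(2,2'-bipyridine)(glycinato)tantalum(V) bis(glycinato)oxalatoscandate(III)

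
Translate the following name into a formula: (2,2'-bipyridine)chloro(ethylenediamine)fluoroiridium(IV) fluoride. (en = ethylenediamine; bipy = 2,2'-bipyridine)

[Ir(bipy)Cl(en)F]F2

Ligands: 1 chloro (Cl, -1), 1 ethylenediamine (en, neutral), 1 2,2'-bipyridine (bipy, neutral), 1 fluoro (F, -1). Ligand charge sum = -2.
With Ir in oxidation state +4, the complex ion is [Ir...]^2+.
Charge balance with fluoride (-1) requires 1 complex ion per 2 fluoride.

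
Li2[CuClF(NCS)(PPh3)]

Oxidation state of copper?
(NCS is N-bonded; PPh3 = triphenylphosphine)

2 lithium outside the brackets (+1 each) → the complex ion is 2−.
Ligand charges: 1×F = -1; 1×NCS = -1; 1×PPh3 neutral; 1×Cl = -1; sum -3.
Cu + (-3) = 2− ⇒ Cu is +1.

+1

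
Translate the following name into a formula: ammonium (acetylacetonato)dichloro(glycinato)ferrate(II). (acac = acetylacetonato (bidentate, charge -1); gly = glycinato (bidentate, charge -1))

Ligands: 2 chloro (Cl, -1), 1 acetylacetonato (acac, -1), 1 glycinato (gly, -1). Ligand charge sum = -4.
With Fe in oxidation state +2, the complex ion is [Fe...]^2−.
Charge balance with ammonium (+1) requires 1 complex ion per 2 ammonium.

(NH4)2[Fe(acac)Cl2(gly)]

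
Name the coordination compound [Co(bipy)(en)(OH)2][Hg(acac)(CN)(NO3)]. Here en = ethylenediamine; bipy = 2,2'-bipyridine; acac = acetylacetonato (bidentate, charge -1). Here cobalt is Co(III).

(2,2'-bipyridine)(ethylenediamine)dihydroxocobalt(III) (acetylacetonato)cyanonitratomercurate(II)

Both ions are complex: the cation is named first with the plain metal name, the anion second with the -ate form; each ion's ligands are alphabetised independently.
Co is given as +3; the cation's ligand charges sum to -2, so the complex cation is 1+.
A 1:1 salt means the anion carries the equal and opposite charge, 1−.
Anion: ligand charges sum to -3; for the ion to be 1−, Hg = +2.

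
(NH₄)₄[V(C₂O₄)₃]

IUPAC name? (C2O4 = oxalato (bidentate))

ammonium trioxalatovanadate(II)

The 4 ammonium counter-ions carry a total charge of +4, so each complex ion is 4−.
Ligand charges: 3×oxalato (-2 each); total -6. So V + (-6) = 4−, giving V = +2.
The complex ion is anionic, so vanadium takes the -ate form vanadate(II).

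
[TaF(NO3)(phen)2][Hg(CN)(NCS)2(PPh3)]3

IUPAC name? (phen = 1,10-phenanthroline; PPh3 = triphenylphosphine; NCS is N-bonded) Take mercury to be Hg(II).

fluoronitratobis(1,10-phenanthroline)tantalum(V) cyanodiisothiocyanato(triphenylphosphine)mercurate(II)

Hg is given as +2; the anion's ligand charges sum to -3, so the complex anion is 1−.
With 3 anions per cation, the cation must be 3×1 = 3+.
Cation: ligand charges sum to -2; for the ion to be 3+, Ta = +5.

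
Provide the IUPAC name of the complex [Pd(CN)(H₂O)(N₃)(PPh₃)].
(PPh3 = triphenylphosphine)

There is no counter-ion, so the complex is neutral overall.
Ligand charges: 1×aqua (neutral), 1×cyano (-1 each), 1×triphenylphosphine (neutral), 1×azido (-1 each); total -2. So Pd + (-2) = 0, giving Pd = +2.
Ligands are named alphabetically: aqua before azido before cyano before triphenylphosphine.

aquaazidocyano(triphenylphosphine)palladium(II)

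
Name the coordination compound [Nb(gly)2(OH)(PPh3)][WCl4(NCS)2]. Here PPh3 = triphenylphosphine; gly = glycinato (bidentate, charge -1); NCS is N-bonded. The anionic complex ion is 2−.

bis(glycinato)hydroxo(triphenylphosphine)niobium(V) tetrachlorodiisothiocyanatotungstate(IV)

Both ions are complex: the cation is named first with the plain metal name, the anion second with the -ate form; each ion's ligands are alphabetised independently.
The complex anion is given as 2−; its ligand charges sum to -6, so W = +4.
A 1:1 salt means the cation carries the equal and opposite charge, 2+.
Cation: ligand charges sum to -3; for the ion to be 2+, Nb = +5.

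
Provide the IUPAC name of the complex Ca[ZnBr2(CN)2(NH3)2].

The 1 calcium counter-ion carries a total charge of +2, so each complex ion is 2−.
Ligand charges: 2×bromo (-1 each), 2×ammine (neutral), 2×cyano (-1 each); total -4. So Zn + (-4) = 2−, giving Zn = +2.
Ligands are named alphabetically: ammine before bromo before cyano.
The complex ion is anionic, so zinc takes the -ate form zincate(II).

calcium diamminedibromodicyanozincate(II)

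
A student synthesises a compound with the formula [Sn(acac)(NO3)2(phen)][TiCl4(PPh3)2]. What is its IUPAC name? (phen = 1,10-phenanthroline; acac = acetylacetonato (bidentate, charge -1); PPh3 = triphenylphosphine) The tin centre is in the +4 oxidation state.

(acetylacetonato)dinitrato(1,10-phenanthroline)tin(IV) tetrachlorobis(triphenylphosphine)titanate(III)

Both ions are complex: the cation is named first with the plain metal name, the anion second with the -ate form; each ion's ligands are alphabetised independently.
Sn is given as +4; the cation's ligand charges sum to -3, so the complex cation is 1+.
A 1:1 salt means the anion carries the equal and opposite charge, 1−.
Anion: ligand charges sum to -4; for the ion to be 1−, Ti = +3.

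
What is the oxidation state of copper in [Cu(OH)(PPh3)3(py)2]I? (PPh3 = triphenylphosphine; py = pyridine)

+2

1 iodide outside the brackets (-1 each) → the complex ion is 1+.
Ligand charges: 3×PPh3 neutral; 2×py neutral; 1×OH = -1; sum -1.
Cu + (-1) = 1+ ⇒ Cu is +2.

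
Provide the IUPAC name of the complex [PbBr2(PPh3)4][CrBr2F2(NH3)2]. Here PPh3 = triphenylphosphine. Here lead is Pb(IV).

Both ions are complex: the cation is named first with the plain metal name, the anion second with the -ate form; each ion's ligands are alphabetised independently.
Pb is given as +4; the cation's ligand charges sum to -2, so the complex cation is 2+.
A 1:1 salt means the anion carries the equal and opposite charge, 2−.
Anion: ligand charges sum to -4; for the ion to be 2−, Cr = +2.

dibromotetrakis(triphenylphosphine)lead(IV) diamminedibromodifluorochromate(II)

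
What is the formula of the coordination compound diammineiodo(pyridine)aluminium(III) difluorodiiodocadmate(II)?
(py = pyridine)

[AlI(NH3)2(py)][CdF2I2]

Cation [Al…]: ligand charges -1, Al(III) ⇒ ion charge 2+.
Anion [Cd…]: ligand charges -4, Cd(II) ⇒ ion charge 2−.
One 2+ cation balances one 2− anion.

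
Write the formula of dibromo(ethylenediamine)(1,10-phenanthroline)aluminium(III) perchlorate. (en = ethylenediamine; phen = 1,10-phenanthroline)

[AlBr2(en)(phen)]ClO4

Ligands: 1 ethylenediamine (en, neutral), 2 bromo (Br, -1), 1 1,10-phenanthroline (phen, neutral). Ligand charge sum = -2.
With Al in oxidation state +3, the complex ion is [Al...]^1+.
Charge balance with perchlorate (-1) requires 1 complex ion per 1 perchlorate.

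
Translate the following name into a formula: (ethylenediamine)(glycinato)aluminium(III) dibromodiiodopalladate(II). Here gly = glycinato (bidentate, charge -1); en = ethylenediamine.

Cation [Al…]: ligand charges -1, Al(III) ⇒ ion charge 2+.
Anion [Pd…]: ligand charges -4, Pd(II) ⇒ ion charge 2−.

[Al(en)(gly)][PdBr2I2]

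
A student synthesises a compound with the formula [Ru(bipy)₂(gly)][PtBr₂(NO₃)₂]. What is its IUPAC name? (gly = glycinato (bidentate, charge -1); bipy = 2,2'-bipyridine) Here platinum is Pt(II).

Both ions are complex: the cation is named first with the plain metal name, the anion second with the -ate form; each ion's ligands are alphabetised independently.
Pt is given as +2; the anion's ligand charges sum to -4, so the complex anion is 2−.
A 1:1 salt means the cation carries the equal and opposite charge, 2+.
Cation: ligand charges sum to -1; for the ion to be 2+, Ru = +3.

bis(2,2'-bipyridine)(glycinato)ruthenium(III) dibromodinitratoplatinate(II)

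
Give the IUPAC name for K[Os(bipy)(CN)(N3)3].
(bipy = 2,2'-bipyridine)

potassium triazido(2,2'-bipyridine)cyanoosmate(III)

The 1 potassium counter-ion carries a total charge of +1, so each complex ion is 1−.
Ligand charges: 1×cyano (-1 each), 1×2,2'-bipyridine (neutral), 3×azido (-1 each); total -4. So Os + (-4) = 1−, giving Os = +3.
Ligands are named alphabetically: azido before bipyridine before cyano.
The complex ion is anionic, so osmium takes the -ate form osmate(III).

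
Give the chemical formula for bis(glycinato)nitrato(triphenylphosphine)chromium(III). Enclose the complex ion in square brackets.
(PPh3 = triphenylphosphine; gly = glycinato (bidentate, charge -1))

Ligands: 1 triphenylphosphine (PPh3, neutral), 1 nitrato (NO3, -1), 2 glycinato (gly, -1). Ligand charge sum = -3.
With Cr in oxidation state +3, the complex ion is [Cr...].

[Cr(gly)2(NO3)(PPh3)]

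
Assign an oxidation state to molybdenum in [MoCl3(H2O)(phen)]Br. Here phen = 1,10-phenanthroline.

+4

1 bromide outside the brackets (-1 each) → the complex ion is 1+.
Ligand charges: 1×phen neutral; 1×H2O neutral; 3×Cl = -3; sum -3.
Mo + (-3) = 1+ ⇒ Mo is +4.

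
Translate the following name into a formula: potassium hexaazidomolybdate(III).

Ligands: 6 azido (N3, -1). Ligand charge sum = -6.
Charge balance with potassium (+1) requires 1 complex ion per 3 potassium.

K3[Mo(N3)6]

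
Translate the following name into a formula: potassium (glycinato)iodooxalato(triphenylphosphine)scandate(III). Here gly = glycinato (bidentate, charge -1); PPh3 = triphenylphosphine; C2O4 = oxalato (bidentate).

Ligands: 1 glycinato (gly, -1), 1 triphenylphosphine (PPh3, neutral), 1 iodo (I, -1), 1 oxalato (C2O4, -2). Ligand charge sum = -4.
With Sc in oxidation state +3, the complex ion is [Sc...]^1−.
Charge balance with potassium (+1) requires 1 complex ion per 1 potassium.

K[Sc(C2O4)(gly)I(PPh3)]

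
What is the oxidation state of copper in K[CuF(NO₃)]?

+1

1 potassium outside the brackets (+1 each) → the complex ion is 1−.
Ligand charges: 1×NO3 = -1; 1×F = -1; sum -2.
Cu + (-2) = 1− ⇒ Cu is +1.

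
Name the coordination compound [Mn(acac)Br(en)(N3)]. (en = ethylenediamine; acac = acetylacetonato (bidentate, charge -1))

There is no counter-ion, so the complex is neutral overall.
Ligand charges: 1×ethylenediamine (neutral), 1×bromo (-1 each), 1×acetylacetonato (-1 each), 1×azido (-1 each); total -3. So Mn + (-3) = 0, giving Mn = +3.
Ligands are named alphabetically: acetylacetonato before azido before bromo before ethylenediamine.

(acetylacetonato)azidobromo(ethylenediamine)manganese(III)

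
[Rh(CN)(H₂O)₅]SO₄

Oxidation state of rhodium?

+3

1 sulfate outside the brackets (-2 each) → the complex ion is 2+.
Ligand charges: 1×CN = -1; 5×H2O neutral; sum -1.
Rh + (-1) = 2+ ⇒ Rh is +3.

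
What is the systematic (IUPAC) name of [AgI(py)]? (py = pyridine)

iodo(pyridine)silver(I)

There is no counter-ion, so the complex is neutral overall.
Ligand charges: 1×pyridine (neutral), 1×iodo (-1 each); total -1. So Ag + (-1) = 0, giving Ag = +1.
Ligands are named alphabetically: iodo before pyridine.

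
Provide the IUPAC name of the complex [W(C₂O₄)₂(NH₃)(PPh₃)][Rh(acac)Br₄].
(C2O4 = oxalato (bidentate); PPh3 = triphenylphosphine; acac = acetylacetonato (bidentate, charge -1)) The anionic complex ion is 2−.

amminedioxalato(triphenylphosphine)tungsten(VI) (acetylacetonato)tetrabromorhodate(III)

Both ions are complex: the cation is named first with the plain metal name, the anion second with the -ate form; each ion's ligands are alphabetised independently.
The complex anion is given as 2−; its ligand charges sum to -5, so Rh = +3.
A 1:1 salt means the cation carries the equal and opposite charge, 2+.
Cation: ligand charges sum to -4; for the ion to be 2+, W = +6.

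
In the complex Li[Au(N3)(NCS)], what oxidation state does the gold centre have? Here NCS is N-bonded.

+1

1 lithium outside the brackets (+1 each) → the complex ion is 1−.
Ligand charges: 1×N3 = -1; 1×NCS = -1; sum -2.
Au + (-2) = 1− ⇒ Au is +1.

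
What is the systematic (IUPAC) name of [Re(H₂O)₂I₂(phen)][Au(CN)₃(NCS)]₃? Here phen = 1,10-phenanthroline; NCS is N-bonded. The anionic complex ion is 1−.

Both ions are complex: the cation is named first with the plain metal name, the anion second with the -ate form; each ion's ligands are alphabetised independently.
The complex anion is given as 1−; its ligand charges sum to -4, so Au = +3.
With 3 anions per cation, the cation must be 3×1 = 3+.
Cation: ligand charges sum to -2; for the ion to be 3+, Re = +5.

diaquadiiodo(1,10-phenanthroline)rhenium(V) tricyanoisothiocyanatoaurate(III)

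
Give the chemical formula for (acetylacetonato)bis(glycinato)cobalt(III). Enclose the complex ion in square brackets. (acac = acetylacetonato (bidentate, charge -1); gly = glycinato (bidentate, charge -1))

[Co(acac)(gly)2]

Ligands: 1 acetylacetonato (acac, -1), 2 glycinato (gly, -1). Ligand charge sum = -3.
With Co in oxidation state +3, the complex ion is [Co...].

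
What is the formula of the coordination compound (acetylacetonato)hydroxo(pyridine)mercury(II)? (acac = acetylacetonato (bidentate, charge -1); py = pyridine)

[Hg(acac)(OH)(py)]

Ligands: 1 hydroxo (OH, -1), 1 acetylacetonato (acac, -1), 1 pyridine (py, neutral). Ligand charge sum = -2.
With Hg in oxidation state +2, the complex ion is [Hg...].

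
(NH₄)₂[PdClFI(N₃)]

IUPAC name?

ammonium azidochlorofluoroiodopalladate(II)

The 2 ammonium counter-ions carry a total charge of +2, so each complex ion is 2−.
Ligand charges: 1×azido (-1 each), 1×iodo (-1 each), 1×chloro (-1 each), 1×fluoro (-1 each); total -4. So Pd + (-4) = 2−, giving Pd = +2.
The complex ion is anionic, so palladium takes the -ate form palladate(II).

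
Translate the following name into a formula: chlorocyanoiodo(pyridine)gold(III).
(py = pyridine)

Ligands: 1 chloro (Cl, -1), 1 pyridine (py, neutral), 1 iodo (I, -1), 1 cyano (CN, -1). Ligand charge sum = -3.
With Au in oxidation state +3, the complex ion is [Au...].

[AuCl(CN)I(py)]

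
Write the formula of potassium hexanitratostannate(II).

Ligands: 6 nitrato (NO3, -1). Ligand charge sum = -6.
Charge balance with potassium (+1) requires 1 complex ion per 4 potassium.

K4[Sn(NO3)6]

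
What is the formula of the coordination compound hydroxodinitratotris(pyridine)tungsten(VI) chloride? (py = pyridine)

[W(NO3)2(OH)(py)3]Cl3

Ligands: 1 hydroxo (OH, -1), 3 pyridine (py, neutral), 2 nitrato (NO3, -1). Ligand charge sum = -3.
With W in oxidation state +6, the complex ion is [W...]^3+.
Charge balance with chloride (-1) requires 1 complex ion per 3 chloride.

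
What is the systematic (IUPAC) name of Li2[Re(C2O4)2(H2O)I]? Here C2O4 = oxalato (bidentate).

lithium aquaiododioxalatorhenate(III)

The 2 lithium counter-ions carry a total charge of +2, so each complex ion is 2−.
Ligand charges: 2×oxalato (-2 each), 1×aqua (neutral), 1×iodo (-1 each); total -5. So Re + (-5) = 2−, giving Re = +3.
The complex ion is anionic, so rhenium takes the -ate form rhenate(III).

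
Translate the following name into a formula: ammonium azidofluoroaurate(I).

Ligands: 1 azido (N3, -1), 1 fluoro (F, -1). Ligand charge sum = -2.
Charge balance with ammonium (+1) requires 1 complex ion per 1 ammonium.

NH4[AuF(N3)]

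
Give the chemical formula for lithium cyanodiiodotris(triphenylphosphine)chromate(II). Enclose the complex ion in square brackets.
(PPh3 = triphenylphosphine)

Ligands: 3 triphenylphosphine (PPh3, neutral), 1 cyano (CN, -1), 2 iodo (I, -1). Ligand charge sum = -3.
With Cr in oxidation state +2, the complex ion is [Cr...]^1−.
Charge balance with lithium (+1) requires 1 complex ion per 1 lithium.

Li[Cr(CN)I2(PPh3)3]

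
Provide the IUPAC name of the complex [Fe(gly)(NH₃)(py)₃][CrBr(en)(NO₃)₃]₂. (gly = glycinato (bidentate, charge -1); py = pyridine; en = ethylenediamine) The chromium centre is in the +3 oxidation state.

ammine(glycinato)tris(pyridine)iron(III) bromo(ethylenediamine)trinitratochromate(III)

Both ions are complex: the cation is named first with the plain metal name, the anion second with the -ate form; each ion's ligands are alphabetised independently.
Cr is given as +3; the anion's ligand charges sum to -4, so the complex anion is 1−.
With 2 anions per cation, the cation must be 2×1 = 2+.
Cation: ligand charges sum to -1; for the ion to be 2+, Fe = +3.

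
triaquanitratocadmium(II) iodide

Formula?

Ligands: 1 nitrato (NO3, -1), 3 aqua (H2O, neutral). Ligand charge sum = -1.
Charge balance with iodide (-1) requires 1 complex ion per 1 iodide.

[Cd(H2O)3(NO3)]I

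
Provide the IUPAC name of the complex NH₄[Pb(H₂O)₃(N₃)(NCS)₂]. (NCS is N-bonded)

The 1 ammonium counter-ion carries a total charge of +1, so each complex ion is 1−.
Ligand charges: 2×isothiocyanato (-1 each), 1×azido (-1 each), 3×aqua (neutral); total -3. So Pb + (-3) = 1−, giving Pb = +2.
Ligands are named alphabetically: aqua before azido before isothiocyanato.
The complex ion is anionic, so lead takes the -ate form plumbate(II).

ammonium triaquaazidodiisothiocyanatoplumbate(II)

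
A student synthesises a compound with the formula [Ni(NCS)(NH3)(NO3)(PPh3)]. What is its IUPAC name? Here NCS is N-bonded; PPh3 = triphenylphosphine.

There is no counter-ion, so the complex is neutral overall.
Ligand charges: 1×isothiocyanato (-1 each), 1×ammine (neutral), 1×triphenylphosphine (neutral), 1×nitrato (-1 each); total -2. So Ni + (-2) = 0, giving Ni = +2.
Ligands are named alphabetically: ammine before isothiocyanato before nitrato before triphenylphosphine.

ammineisothiocyanatonitrato(triphenylphosphine)nickel(II)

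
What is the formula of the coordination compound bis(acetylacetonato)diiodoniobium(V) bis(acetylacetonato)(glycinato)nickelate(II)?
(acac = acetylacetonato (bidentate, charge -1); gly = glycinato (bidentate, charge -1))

[Nb(acac)2I2][Ni(acac)2(gly)]

Cation [Nb…]: ligand charges -4, Nb(V) ⇒ ion charge 1+.
Anion [Ni…]: ligand charges -3, Ni(II) ⇒ ion charge 1−.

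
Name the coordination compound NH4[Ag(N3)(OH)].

The 1 ammonium counter-ion carries a total charge of +1, so each complex ion is 1−.
Ligand charges: 1×hydroxo (-1 each), 1×azido (-1 each); total -2. So Ag + (-2) = 1−, giving Ag = +1.
Ligands are named alphabetically: azido before hydroxo.
The complex ion is anionic, so silver takes the -ate form argentate(I).

ammonium azidohydroxoargentate(I)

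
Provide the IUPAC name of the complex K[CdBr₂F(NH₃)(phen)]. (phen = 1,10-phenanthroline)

potassium amminedibromofluoro(1,10-phenanthroline)cadmate(II)

The 1 potassium counter-ion carries a total charge of +1, so each complex ion is 1−.
Ligand charges: 1×ammine (neutral), 1×1,10-phenanthroline (neutral), 1×fluoro (-1 each), 2×bromo (-1 each); total -3. So Cd + (-3) = 1−, giving Cd = +2.
The complex ion is anionic, so cadmium takes the -ate form cadmate(II).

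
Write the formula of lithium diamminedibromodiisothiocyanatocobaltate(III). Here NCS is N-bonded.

Li[CoBr2(NCS)2(NH3)2]

Ligands: 2 isothiocyanato (NCS, -1), 2 bromo (Br, -1), 2 ammine (NH3, neutral). Ligand charge sum = -4.
With Co in oxidation state +3, the complex ion is [Co...]^1−.
Charge balance with lithium (+1) requires 1 complex ion per 1 lithium.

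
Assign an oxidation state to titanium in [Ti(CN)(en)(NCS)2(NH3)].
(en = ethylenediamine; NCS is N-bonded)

+3

No counter-ion: the bracketed complex is neutral.
Ligand charges: 1×CN = -1; 1×en neutral; 1×NH3 neutral; 2×NCS = -2; sum -3.
Ti + (-3) = 0 ⇒ Ti is +3.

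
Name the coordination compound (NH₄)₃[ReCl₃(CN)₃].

ammonium trichlorotricyanorhenate(III)

The 3 ammonium counter-ions carry a total charge of +3, so each complex ion is 3−.
Ligand charges: 3×chloro (-1 each), 3×cyano (-1 each); total -6. So Re + (-6) = 3−, giving Re = +3.
Ligands are named alphabetically: chloro before cyano.
The complex ion is anionic, so rhenium takes the -ate form rhenate(III).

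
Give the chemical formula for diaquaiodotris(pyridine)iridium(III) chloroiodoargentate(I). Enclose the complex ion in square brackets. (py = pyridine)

[Ir(H2O)2I(py)3][AgClI]2

Cation [Ir…]: ligand charges -1, Ir(III) ⇒ ion charge 2+.
Anion [Ag…]: ligand charges -2, Ag(I) ⇒ ion charge 1−.
One 2+ cation requires 2 of the 1− anion.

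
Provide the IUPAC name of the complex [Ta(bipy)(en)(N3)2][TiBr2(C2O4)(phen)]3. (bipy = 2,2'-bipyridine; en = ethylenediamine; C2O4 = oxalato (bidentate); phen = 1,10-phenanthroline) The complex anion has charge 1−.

The complex anion is given as 1−; its ligand charges sum to -4, so Ti = +3.
With 3 anions per cation, the cation must be 3×1 = 3+.
Cation: ligand charges sum to -2; for the ion to be 3+, Ta = +5.

diazido(2,2'-bipyridine)(ethylenediamine)tantalum(V) dibromooxalato(1,10-phenanthroline)titanate(III)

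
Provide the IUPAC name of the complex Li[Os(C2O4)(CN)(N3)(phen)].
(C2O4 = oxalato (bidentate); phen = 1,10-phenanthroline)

The 1 lithium counter-ion carries a total charge of +1, so each complex ion is 1−.
Ligand charges: 1×oxalato (-2 each), 1×azido (-1 each), 1×cyano (-1 each), 1×1,10-phenanthroline (neutral); total -4. So Os + (-4) = 1−, giving Os = +3.
The complex ion is anionic, so osmium takes the -ate form osmate(III).

lithium azidocyanooxalato(1,10-phenanthroline)osmate(III)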